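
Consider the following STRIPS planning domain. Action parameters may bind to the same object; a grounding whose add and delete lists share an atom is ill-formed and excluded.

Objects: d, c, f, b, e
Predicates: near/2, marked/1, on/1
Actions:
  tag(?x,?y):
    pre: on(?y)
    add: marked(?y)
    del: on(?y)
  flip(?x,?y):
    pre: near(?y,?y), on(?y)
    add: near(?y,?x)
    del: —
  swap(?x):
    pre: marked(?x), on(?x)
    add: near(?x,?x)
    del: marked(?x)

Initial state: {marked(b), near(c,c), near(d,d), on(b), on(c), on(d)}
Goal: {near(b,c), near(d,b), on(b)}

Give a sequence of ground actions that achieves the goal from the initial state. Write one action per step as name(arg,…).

flip(b,d); swap(b); flip(c,b)

1. flip(b,d)  →  {marked(b), near(c,c), near(d,b), near(d,d), on(b), on(c), on(d)}
2. swap(b)  →  {near(b,b), near(c,c), near(d,b), near(d,d), on(b), on(c), on(d)}
3. flip(c,b)  →  {near(b,b), near(b,c), near(c,c), near(d,b), near(d,d), on(b), on(c), on(d)}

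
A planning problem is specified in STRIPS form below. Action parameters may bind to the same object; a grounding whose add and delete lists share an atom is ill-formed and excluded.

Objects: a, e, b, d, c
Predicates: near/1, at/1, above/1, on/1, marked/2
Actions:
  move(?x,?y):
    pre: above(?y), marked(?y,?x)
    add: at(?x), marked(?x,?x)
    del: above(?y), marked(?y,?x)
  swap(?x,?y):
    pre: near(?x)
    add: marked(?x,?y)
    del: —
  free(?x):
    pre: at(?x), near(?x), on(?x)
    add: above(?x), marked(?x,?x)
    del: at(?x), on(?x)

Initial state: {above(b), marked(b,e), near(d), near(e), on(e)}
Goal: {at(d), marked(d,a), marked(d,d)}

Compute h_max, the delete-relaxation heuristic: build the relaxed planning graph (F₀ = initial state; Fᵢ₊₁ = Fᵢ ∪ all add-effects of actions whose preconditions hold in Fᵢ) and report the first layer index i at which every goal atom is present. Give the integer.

F0 = init (5 atoms)
F1 = F0 ∪ {at(e), marked(d,a), marked(d,b), marked(d,c), marked(d,d), marked(d,e), marked(e,a), marked(e,b), marked(e,c), marked(e,d), marked(e,e)}  (16 atoms)
F2 = F1 ∪ {above(e)}  (17 atoms)
F3 = F2 ∪ {at(a), at(b), at(c), at(d), marked(a,a), marked(b,b), marked(c,c)}  (24 atoms)
goal ⊆ F3  ⇒  h_max = 3

3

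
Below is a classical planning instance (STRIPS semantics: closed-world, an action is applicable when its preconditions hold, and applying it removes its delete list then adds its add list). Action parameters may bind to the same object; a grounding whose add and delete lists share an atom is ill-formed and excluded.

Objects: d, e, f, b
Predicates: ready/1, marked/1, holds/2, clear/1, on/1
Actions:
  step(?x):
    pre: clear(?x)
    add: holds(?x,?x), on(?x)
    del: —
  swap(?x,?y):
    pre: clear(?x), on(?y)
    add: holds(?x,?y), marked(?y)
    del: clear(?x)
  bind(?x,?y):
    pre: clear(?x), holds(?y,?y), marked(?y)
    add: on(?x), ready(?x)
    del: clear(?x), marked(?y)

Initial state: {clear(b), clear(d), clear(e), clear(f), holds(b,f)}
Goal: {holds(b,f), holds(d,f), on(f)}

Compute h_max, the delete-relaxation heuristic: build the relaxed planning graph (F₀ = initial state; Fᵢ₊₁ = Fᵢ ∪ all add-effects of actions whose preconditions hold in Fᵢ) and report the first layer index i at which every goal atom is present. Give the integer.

F0 = init (5 atoms)
F1 = F0 ∪ {holds(b,b), holds(d,d), holds(e,e), holds(f,f), on(b), on(d), on(e), on(f)}  (13 atoms)
F2 = F1 ∪ {holds(b,d), holds(b,e), holds(d,b), holds(d,e), holds(d,f), holds(e,b), holds(e,d), holds(e,f), holds(f,b), holds(f,d), holds(f,e), marked(b), marked(d), marked(e), marked(f)}  (28 atoms)
goal ⊆ F2  ⇒  h_max = 2

2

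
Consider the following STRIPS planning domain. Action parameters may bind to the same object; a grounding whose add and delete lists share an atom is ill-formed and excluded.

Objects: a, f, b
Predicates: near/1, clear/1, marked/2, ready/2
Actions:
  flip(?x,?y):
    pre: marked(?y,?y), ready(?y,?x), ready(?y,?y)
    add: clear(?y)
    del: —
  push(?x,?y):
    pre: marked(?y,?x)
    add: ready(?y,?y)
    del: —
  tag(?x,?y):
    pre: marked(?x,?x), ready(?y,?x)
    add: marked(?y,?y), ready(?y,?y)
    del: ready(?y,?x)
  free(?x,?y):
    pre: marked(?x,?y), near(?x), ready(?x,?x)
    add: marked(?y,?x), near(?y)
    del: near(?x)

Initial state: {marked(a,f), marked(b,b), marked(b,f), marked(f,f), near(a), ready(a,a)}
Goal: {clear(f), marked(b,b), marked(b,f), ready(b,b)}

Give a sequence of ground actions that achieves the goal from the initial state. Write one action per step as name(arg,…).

1. push(f,f)  →  {marked(a,f), marked(b,b), marked(b,f), marked(f,f), near(a), ready(a,a), ready(f,f)}
2. flip(f,f)  →  {clear(f), marked(a,f), marked(b,b), marked(b,f), marked(f,f), near(a), ready(a,a), ready(f,f)}
3. push(f,b)  →  {clear(f), marked(a,f), marked(b,b), marked(b,f), marked(f,f), near(a), ready(a,a), ready(b,b), ready(f,f)}

push(f,f); flip(f,f); push(f,b)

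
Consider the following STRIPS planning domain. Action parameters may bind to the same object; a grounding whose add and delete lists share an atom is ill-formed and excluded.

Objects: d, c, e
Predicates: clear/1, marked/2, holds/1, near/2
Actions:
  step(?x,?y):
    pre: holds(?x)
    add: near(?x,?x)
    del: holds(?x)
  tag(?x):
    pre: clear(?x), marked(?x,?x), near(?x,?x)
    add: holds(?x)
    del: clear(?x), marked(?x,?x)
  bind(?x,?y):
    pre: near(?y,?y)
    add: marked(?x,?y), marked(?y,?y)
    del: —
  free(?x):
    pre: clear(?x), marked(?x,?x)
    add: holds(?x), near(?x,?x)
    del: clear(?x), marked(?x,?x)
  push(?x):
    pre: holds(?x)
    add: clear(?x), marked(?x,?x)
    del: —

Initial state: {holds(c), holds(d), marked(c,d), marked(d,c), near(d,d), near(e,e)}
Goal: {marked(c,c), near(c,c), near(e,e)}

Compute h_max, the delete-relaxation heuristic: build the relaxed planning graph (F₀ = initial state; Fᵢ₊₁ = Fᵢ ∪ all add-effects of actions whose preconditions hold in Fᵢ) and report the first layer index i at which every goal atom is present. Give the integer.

F0 = init (6 atoms)
F1 = F0 ∪ {clear(c), clear(d), marked(c,c), marked(c,e), marked(d,d), marked(d,e), marked(e,d), marked(e,e), near(c,c)}  (15 atoms)
goal ⊆ F1  ⇒  h_max = 1

1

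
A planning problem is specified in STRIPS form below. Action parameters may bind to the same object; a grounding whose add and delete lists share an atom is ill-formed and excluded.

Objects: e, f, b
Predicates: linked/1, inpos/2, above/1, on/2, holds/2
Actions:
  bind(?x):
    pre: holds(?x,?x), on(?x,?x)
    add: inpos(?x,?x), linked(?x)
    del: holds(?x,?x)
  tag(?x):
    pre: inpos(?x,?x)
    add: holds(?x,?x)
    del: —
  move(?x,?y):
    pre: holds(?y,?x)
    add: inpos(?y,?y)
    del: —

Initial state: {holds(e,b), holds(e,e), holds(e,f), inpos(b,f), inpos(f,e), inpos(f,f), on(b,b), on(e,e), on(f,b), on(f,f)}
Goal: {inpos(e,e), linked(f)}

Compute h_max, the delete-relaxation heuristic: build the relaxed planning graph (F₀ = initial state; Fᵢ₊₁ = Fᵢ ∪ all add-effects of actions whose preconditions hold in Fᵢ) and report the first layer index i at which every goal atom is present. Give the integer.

2

F0 = init (10 atoms)
F1 = F0 ∪ {holds(f,f), inpos(e,e), linked(e)}  (13 atoms)
F2 = F1 ∪ {linked(f)}  (14 atoms)
goal ⊆ F2  ⇒  h_max = 2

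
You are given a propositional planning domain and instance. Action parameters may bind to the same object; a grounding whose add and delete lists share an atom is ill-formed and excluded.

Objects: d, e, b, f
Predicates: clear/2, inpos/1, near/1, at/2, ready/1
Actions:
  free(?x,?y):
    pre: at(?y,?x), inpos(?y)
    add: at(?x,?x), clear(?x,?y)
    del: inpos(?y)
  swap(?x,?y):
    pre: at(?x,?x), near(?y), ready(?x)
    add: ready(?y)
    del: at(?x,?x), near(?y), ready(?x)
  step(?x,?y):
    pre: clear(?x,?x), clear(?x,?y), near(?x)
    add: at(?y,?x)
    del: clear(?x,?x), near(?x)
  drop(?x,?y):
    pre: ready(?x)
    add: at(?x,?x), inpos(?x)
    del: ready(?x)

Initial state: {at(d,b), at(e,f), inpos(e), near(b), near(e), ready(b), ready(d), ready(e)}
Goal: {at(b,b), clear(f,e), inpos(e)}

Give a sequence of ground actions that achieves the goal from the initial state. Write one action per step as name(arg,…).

1. free(f,e)  →  {at(d,b), at(e,f), at(f,f), clear(f,e), near(b), near(e), ready(b), ready(d), ready(e)}
2. drop(e,d)  →  {at(d,b), at(e,e), at(e,f), at(f,f), clear(f,e), inpos(e), near(b), near(e), ready(b), ready(d)}
3. drop(b,d)  →  {at(b,b), at(d,b), at(e,e), at(e,f), at(f,f), clear(f,e), inpos(b), inpos(e), near(b), near(e), ready(d)}

free(f,e); drop(e,d); drop(b,d)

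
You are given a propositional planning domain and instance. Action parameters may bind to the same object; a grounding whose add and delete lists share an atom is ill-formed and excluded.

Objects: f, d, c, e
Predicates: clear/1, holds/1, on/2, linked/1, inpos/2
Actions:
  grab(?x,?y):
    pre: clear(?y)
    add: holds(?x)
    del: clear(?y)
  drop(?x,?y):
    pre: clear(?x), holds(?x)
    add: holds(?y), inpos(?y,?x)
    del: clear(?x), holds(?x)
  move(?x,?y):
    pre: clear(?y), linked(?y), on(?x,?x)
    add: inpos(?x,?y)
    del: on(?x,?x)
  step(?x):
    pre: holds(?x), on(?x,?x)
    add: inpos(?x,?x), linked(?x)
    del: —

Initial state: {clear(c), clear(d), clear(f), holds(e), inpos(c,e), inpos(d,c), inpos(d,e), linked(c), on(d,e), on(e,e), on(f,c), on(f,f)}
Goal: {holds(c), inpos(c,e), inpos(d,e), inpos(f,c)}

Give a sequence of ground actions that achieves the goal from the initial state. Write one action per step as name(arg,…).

1. grab(c,f)  →  {clear(c), clear(d), holds(c), holds(e), inpos(c,e), inpos(d,c), inpos(d,e), linked(c), on(d,e), on(e,e), on(f,c), on(f,f)}
2. move(f,c)  →  {clear(c), clear(d), holds(c), holds(e), inpos(c,e), inpos(d,c), inpos(d,e), inpos(f,c), linked(c), on(d,e), on(e,e), on(f,c)}

grab(c,f); move(f,c)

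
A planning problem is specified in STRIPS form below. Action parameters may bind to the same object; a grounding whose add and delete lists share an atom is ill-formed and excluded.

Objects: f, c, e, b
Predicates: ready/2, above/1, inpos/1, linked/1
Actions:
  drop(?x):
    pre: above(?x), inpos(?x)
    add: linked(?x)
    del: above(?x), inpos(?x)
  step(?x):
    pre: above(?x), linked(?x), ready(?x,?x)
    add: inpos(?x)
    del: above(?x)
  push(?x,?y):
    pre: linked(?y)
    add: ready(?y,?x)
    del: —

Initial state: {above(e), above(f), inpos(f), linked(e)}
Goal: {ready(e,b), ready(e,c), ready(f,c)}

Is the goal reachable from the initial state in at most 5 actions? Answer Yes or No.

1. drop(f)  →  {above(e), linked(e), linked(f)}
2. push(c,f)  →  {above(e), linked(e), linked(f), ready(f,c)}
3. push(c,e)  →  {above(e), linked(e), linked(f), ready(e,c), ready(f,c)}
4. push(b,e)  →  {above(e), linked(e), linked(f), ready(e,b), ready(e,c), ready(f,c)}
optimal plan length = 4; 4 ≤ 5

Yes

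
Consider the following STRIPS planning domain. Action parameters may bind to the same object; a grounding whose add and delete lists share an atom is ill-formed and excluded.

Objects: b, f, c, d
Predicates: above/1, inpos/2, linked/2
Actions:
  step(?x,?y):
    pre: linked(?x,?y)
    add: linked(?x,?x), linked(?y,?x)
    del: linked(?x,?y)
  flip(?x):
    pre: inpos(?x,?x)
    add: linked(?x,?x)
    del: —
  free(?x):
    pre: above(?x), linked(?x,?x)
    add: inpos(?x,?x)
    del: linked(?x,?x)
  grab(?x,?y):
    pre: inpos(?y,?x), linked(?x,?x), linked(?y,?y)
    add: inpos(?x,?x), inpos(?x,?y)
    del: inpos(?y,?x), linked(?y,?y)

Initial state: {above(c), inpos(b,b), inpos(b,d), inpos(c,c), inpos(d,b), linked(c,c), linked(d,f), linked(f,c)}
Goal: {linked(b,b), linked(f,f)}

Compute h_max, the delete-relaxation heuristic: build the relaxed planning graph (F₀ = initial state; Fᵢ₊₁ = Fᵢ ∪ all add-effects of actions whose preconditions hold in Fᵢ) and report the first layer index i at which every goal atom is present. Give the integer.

1

F0 = init (8 atoms)
F1 = F0 ∪ {linked(b,b), linked(c,f), linked(d,d), linked(f,d), linked(f,f)}  (13 atoms)
goal ⊆ F1  ⇒  h_max = 1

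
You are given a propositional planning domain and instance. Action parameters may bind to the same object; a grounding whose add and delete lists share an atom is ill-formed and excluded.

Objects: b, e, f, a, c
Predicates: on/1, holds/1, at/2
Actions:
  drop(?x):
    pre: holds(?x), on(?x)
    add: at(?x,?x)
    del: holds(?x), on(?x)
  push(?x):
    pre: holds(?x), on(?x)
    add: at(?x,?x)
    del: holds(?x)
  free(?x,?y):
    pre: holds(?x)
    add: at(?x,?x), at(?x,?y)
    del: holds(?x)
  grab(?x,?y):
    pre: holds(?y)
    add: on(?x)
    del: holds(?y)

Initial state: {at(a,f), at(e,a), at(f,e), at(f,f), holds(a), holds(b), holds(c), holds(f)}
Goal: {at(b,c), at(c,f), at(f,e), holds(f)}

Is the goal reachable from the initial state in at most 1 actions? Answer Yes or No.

No

1. free(b,c)  →  {at(a,f), at(b,b), at(b,c), at(e,a), at(f,e), at(f,f), holds(a), holds(c), holds(f)}
2. free(c,f)  →  {at(a,f), at(b,b), at(b,c), at(c,c), at(c,f), at(e,a), at(f,e), at(f,f), holds(a), holds(f)}
optimal plan length = 2; 2 > 1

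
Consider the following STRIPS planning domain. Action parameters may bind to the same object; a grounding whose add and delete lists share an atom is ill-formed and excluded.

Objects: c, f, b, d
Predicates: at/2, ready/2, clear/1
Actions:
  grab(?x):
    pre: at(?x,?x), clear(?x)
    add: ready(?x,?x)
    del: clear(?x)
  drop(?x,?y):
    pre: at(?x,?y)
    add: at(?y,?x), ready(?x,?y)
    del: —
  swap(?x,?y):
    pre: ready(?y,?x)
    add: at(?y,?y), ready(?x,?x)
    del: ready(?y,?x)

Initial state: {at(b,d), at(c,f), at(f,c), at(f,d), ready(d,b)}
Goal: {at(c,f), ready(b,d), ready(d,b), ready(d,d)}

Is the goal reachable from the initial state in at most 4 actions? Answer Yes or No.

Yes

1. drop(f,d)  →  {at(b,d), at(c,f), at(d,f), at(f,c), at(f,d), ready(d,b), ready(f,d)}
2. drop(b,d)  →  {at(b,d), at(c,f), at(d,b), at(d,f), at(f,c), at(f,d), ready(b,d), ready(d,b), ready(f,d)}
3. swap(d,f)  →  {at(b,d), at(c,f), at(d,b), at(d,f), at(f,c), at(f,d), at(f,f), ready(b,d), ready(d,b), ready(d,d)}
optimal plan length = 3; 3 ≤ 4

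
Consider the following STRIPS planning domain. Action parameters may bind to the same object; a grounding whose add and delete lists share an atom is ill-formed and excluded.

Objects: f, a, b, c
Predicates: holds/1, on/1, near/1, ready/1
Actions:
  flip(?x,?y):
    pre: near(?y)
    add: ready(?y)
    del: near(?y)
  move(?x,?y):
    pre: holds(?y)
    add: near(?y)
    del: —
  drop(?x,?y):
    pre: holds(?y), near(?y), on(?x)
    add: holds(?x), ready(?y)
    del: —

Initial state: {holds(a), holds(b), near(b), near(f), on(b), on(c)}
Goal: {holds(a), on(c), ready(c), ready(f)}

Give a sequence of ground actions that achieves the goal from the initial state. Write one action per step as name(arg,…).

1. flip(f,f)  →  {holds(a), holds(b), near(b), on(b), on(c), ready(f)}
2. drop(c,b)  →  {holds(a), holds(b), holds(c), near(b), on(b), on(c), ready(b), ready(f)}
3. move(f,c)  →  {holds(a), holds(b), holds(c), near(b), near(c), on(b), on(c), ready(b), ready(f)}
4. flip(f,c)  →  {holds(a), holds(b), holds(c), near(b), on(b), on(c), ready(b), ready(c), ready(f)}

flip(f,f); drop(c,b); move(f,c); flip(f,c)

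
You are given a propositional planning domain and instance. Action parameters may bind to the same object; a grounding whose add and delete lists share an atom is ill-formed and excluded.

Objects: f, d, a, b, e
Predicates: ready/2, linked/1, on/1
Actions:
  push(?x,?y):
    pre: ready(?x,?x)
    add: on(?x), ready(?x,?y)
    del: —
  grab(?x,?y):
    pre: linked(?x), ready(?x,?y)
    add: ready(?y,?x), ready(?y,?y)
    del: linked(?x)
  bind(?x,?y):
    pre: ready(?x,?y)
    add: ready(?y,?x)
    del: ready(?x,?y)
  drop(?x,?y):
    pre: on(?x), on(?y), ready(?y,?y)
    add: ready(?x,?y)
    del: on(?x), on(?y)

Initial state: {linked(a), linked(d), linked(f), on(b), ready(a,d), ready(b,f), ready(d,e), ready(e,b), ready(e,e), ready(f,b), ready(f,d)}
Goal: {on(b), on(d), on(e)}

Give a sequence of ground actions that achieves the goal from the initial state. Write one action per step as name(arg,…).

push(e,f); grab(f,d); push(d,f)

1. push(e,f)  →  {linked(a), linked(d), linked(f), on(b), on(e), ready(a,d), ready(b,f), ready(d,e), ready(e,b), ready(e,e), ready(e,f), ready(f,b), ready(f,d)}
2. grab(f,d)  →  {linked(a), linked(d), on(b), on(e), ready(a,d), ready(b,f), ready(d,d), ready(d,e), ready(d,f), ready(e,b), ready(e,e), ready(e,f), ready(f,b), ready(f,d)}
3. push(d,f)  →  {linked(a), linked(d), on(b), on(d), on(e), ready(a,d), ready(b,f), ready(d,d), ready(d,e), ready(d,f), ready(e,b), ready(e,e), ready(e,f), ready(f,b), ready(f,d)}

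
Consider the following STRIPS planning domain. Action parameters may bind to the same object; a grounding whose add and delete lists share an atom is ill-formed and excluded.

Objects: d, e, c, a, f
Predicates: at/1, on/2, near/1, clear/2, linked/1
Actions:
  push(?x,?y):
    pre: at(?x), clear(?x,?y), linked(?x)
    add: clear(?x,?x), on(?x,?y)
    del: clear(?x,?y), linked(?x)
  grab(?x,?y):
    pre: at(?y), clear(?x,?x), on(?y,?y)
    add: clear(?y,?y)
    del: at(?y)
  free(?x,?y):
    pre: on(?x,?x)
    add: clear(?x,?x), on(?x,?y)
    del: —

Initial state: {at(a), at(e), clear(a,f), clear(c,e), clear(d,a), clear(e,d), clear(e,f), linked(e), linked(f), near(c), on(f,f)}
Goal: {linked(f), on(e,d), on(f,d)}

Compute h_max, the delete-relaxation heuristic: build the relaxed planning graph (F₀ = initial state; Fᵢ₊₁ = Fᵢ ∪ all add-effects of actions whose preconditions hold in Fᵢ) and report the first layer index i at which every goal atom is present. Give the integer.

F0 = init (11 atoms)
F1 = F0 ∪ {clear(e,e), clear(f,f), on(e,d), on(e,f), on(f,a), on(f,c), on(f,d), on(f,e)}  (19 atoms)
goal ⊆ F1  ⇒  h_max = 1

1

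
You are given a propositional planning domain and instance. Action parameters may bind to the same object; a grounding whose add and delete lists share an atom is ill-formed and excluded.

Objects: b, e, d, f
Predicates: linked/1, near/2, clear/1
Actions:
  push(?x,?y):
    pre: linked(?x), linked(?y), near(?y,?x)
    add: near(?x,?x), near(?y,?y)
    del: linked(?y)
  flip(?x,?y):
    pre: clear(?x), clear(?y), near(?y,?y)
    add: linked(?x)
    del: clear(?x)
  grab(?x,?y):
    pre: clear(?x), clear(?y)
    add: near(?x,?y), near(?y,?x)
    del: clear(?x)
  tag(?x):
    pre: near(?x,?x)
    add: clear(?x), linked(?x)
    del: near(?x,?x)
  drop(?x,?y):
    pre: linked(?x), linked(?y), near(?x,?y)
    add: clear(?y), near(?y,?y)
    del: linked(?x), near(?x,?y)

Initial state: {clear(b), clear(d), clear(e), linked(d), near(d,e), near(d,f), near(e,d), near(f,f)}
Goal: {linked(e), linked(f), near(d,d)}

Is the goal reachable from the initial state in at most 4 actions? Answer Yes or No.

Yes

1. tag(f)  →  {clear(b), clear(d), clear(e), clear(f), linked(d), linked(f), near(d,e), near(d,f), near(e,d)}
2. push(f,d)  →  {clear(b), clear(d), clear(e), clear(f), linked(f), near(d,d), near(d,e), near(d,f), near(e,d), near(f,f)}
3. flip(e,d)  →  {clear(b), clear(d), clear(f), linked(e), linked(f), near(d,d), near(d,e), near(d,f), near(e,d), near(f,f)}
optimal plan length = 3; 3 ≤ 4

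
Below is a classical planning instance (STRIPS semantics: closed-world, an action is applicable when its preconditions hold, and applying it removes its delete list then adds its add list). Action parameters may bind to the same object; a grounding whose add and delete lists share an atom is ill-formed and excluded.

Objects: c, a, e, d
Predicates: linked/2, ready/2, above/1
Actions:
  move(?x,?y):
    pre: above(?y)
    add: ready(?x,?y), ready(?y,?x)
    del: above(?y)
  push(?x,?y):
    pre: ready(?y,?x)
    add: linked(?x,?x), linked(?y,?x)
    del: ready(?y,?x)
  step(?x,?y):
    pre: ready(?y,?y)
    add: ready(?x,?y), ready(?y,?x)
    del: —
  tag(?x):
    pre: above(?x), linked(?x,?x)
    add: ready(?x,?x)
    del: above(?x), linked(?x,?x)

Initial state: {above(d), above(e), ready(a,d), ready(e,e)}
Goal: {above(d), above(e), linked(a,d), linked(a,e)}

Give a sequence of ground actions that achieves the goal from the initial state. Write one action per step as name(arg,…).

1. push(d,a)  →  {above(d), above(e), linked(a,d), linked(d,d), ready(e,e)}
2. step(a,e)  →  {above(d), above(e), linked(a,d), linked(d,d), ready(a,e), ready(e,a), ready(e,e)}
3. push(e,a)  →  {above(d), above(e), linked(a,d), linked(a,e), linked(d,d), linked(e,e), ready(e,a), ready(e,e)}

push(d,a); step(a,e); push(e,a)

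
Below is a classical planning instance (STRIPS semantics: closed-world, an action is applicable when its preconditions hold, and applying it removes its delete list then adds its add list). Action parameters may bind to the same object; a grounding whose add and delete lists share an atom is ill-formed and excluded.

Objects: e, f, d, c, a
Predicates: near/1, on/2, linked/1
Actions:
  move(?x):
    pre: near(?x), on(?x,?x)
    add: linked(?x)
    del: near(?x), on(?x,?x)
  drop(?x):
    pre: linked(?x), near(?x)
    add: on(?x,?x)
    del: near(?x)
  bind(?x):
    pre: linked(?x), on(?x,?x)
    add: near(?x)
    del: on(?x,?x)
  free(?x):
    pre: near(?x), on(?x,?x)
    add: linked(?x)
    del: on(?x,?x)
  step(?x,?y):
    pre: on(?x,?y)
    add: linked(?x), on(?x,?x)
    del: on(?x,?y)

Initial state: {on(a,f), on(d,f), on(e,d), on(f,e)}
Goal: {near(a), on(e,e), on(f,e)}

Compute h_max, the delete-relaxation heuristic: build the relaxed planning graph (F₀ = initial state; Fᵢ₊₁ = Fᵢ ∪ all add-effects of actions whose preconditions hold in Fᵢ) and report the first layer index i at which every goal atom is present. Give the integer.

F0 = init (4 atoms)
F1 = F0 ∪ {linked(a), linked(d), linked(e), linked(f), on(a,a), on(d,d), on(e,e), on(f,f)}  (12 atoms)
F2 = F1 ∪ {near(a), near(d), near(e), near(f)}  (16 atoms)
goal ⊆ F2  ⇒  h_max = 2

2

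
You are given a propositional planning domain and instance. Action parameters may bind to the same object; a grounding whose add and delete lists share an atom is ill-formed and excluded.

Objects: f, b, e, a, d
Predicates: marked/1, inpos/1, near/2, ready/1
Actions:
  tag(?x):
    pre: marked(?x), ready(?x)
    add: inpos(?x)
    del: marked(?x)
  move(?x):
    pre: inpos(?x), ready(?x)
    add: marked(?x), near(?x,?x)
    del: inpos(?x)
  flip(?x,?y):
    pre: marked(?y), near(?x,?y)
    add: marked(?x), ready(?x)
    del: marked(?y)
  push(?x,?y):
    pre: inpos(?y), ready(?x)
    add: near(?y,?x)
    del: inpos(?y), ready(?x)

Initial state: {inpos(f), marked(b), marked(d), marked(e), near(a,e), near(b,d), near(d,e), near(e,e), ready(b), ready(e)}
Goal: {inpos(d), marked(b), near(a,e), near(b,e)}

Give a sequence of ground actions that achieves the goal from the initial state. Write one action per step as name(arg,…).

tag(b); flip(b,d); flip(d,e); tag(d); push(e,b)

1. tag(b)  →  {inpos(b), inpos(f), marked(d), marked(e), near(a,e), near(b,d), near(d,e), near(e,e), ready(b), ready(e)}
2. flip(b,d)  →  {inpos(b), inpos(f), marked(b), marked(e), near(a,e), near(b,d), near(d,e), near(e,e), ready(b), ready(e)}
3. flip(d,e)  →  {inpos(b), inpos(f), marked(b), marked(d), near(a,e), near(b,d), near(d,e), near(e,e), ready(b), ready(d), ready(e)}
4. tag(d)  →  {inpos(b), inpos(d), inpos(f), marked(b), near(a,e), near(b,d), near(d,e), near(e,e), ready(b), ready(d), ready(e)}
5. push(e,b)  →  {inpos(d), inpos(f), marked(b), near(a,e), near(b,d), near(b,e), near(d,e), near(e,e), ready(b), ready(d)}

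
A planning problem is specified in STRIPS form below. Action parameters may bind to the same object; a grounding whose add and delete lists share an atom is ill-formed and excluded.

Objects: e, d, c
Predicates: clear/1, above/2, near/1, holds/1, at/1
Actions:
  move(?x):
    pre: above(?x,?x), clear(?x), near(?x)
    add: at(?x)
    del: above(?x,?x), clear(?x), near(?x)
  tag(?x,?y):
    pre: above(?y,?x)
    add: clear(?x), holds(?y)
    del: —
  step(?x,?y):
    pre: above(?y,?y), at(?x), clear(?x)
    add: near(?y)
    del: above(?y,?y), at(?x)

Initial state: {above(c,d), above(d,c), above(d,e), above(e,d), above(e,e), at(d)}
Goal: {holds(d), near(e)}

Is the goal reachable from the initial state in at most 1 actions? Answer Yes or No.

1. tag(e,d)  →  {above(c,d), above(d,c), above(d,e), above(e,d), above(e,e), at(d), clear(e), holds(d)}
2. tag(d,e)  →  {above(c,d), above(d,c), above(d,e), above(e,d), above(e,e), at(d), clear(d), clear(e), holds(d), holds(e)}
3. step(d,e)  →  {above(c,d), above(d,c), above(d,e), above(e,d), clear(d), clear(e), holds(d), holds(e), near(e)}
optimal plan length = 3; 3 > 1

No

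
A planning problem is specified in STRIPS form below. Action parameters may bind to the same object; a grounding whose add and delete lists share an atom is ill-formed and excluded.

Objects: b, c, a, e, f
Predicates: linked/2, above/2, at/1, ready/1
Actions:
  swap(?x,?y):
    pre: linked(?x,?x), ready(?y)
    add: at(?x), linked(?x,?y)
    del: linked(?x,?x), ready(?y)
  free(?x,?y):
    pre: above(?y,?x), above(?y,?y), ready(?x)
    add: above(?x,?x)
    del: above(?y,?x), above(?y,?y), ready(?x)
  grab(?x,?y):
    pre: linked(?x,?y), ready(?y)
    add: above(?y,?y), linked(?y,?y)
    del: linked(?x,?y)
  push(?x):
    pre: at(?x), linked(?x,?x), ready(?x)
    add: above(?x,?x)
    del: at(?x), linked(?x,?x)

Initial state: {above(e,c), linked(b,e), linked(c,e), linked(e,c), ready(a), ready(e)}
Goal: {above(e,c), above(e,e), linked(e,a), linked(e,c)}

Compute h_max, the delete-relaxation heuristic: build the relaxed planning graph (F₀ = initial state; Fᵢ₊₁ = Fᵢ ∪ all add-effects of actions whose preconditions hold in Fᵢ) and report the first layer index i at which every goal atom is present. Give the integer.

F0 = init (6 atoms)
F1 = F0 ∪ {above(e,e), linked(e,e)}  (8 atoms)
F2 = F1 ∪ {at(e), linked(e,a)}  (10 atoms)
goal ⊆ F2  ⇒  h_max = 2

2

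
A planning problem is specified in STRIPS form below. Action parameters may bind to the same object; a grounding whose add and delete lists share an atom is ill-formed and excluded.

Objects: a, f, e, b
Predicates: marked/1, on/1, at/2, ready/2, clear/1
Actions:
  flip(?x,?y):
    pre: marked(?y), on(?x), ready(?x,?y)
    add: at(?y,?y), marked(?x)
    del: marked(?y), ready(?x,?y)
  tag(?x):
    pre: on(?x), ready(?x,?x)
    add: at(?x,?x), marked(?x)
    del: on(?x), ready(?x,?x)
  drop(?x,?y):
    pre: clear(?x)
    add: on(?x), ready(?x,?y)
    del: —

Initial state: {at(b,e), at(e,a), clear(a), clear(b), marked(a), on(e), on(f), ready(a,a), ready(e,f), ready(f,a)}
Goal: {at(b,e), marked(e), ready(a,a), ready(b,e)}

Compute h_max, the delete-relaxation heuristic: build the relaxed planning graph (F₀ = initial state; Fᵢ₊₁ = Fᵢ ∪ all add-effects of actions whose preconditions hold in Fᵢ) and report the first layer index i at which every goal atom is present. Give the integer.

2

F0 = init (10 atoms)
F1 = F0 ∪ {at(a,a), marked(f), on(a), on(b), ready(a,b), ready(a,e), ready(a,f), ready(b,a), ready(b,b), ready(b,e), ready(b,f)}  (21 atoms)
F2 = F1 ∪ {at(b,b), at(f,f), marked(b), marked(e)}  (25 atoms)
goal ⊆ F2  ⇒  h_max = 2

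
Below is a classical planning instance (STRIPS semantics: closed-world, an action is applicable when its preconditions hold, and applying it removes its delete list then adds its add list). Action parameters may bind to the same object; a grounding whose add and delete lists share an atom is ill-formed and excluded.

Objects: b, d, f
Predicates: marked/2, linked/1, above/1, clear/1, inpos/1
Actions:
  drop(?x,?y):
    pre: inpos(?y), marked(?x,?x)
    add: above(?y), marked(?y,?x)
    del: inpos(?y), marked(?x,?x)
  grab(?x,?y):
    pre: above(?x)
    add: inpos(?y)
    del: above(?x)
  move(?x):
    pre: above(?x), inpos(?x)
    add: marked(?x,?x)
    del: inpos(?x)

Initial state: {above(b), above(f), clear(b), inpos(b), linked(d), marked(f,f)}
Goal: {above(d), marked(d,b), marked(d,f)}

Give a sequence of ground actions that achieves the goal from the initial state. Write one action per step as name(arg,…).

grab(f,d); drop(f,d); grab(d,d); move(b); drop(b,d)

1. grab(f,d)  →  {above(b), clear(b), inpos(b), inpos(d), linked(d), marked(f,f)}
2. drop(f,d)  →  {above(b), above(d), clear(b), inpos(b), linked(d), marked(d,f)}
3. grab(d,d)  →  {above(b), clear(b), inpos(b), inpos(d), linked(d), marked(d,f)}
4. move(b)  →  {above(b), clear(b), inpos(d), linked(d), marked(b,b), marked(d,f)}
5. drop(b,d)  →  {above(b), above(d), clear(b), linked(d), marked(d,b), marked(d,f)}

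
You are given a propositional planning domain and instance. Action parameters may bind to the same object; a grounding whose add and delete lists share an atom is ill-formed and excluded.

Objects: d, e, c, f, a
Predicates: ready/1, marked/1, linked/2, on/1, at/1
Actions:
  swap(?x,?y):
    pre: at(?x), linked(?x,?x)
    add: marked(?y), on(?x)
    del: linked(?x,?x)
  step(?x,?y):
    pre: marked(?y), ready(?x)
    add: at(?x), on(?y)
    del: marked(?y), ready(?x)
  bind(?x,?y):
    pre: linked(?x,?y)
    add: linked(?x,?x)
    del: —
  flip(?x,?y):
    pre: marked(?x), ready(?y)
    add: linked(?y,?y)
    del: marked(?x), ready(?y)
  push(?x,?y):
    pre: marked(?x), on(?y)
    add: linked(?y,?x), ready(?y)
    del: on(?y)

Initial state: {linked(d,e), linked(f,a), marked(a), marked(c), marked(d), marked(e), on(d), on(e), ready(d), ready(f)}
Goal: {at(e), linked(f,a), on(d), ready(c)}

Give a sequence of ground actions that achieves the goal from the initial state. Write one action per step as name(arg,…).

push(d,e); step(e,c); push(d,c)

1. push(d,e)  →  {linked(d,e), linked(e,d), linked(f,a), marked(a), marked(c), marked(d), marked(e), on(d), ready(d), ready(e), ready(f)}
2. step(e,c)  →  {at(e), linked(d,e), linked(e,d), linked(f,a), marked(a), marked(d), marked(e), on(c), on(d), ready(d), ready(f)}
3. push(d,c)  →  {at(e), linked(c,d), linked(d,e), linked(e,d), linked(f,a), marked(a), marked(d), marked(e), on(d), ready(c), ready(d), ready(f)}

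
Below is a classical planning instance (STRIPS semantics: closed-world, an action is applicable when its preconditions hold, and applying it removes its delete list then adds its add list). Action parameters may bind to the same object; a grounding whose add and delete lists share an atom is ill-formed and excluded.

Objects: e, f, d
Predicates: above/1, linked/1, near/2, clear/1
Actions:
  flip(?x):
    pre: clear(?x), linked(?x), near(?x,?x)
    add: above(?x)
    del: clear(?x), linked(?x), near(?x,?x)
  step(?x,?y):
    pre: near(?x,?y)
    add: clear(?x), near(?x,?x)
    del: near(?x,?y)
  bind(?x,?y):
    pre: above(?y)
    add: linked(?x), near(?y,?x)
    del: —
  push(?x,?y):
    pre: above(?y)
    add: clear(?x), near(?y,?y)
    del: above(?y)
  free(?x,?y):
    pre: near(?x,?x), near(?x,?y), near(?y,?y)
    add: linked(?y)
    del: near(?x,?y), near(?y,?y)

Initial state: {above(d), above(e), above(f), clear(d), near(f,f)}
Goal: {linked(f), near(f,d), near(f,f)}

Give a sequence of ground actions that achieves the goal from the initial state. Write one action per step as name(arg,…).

bind(f,e); bind(d,f)

1. bind(f,e)  →  {above(d), above(e), above(f), clear(d), linked(f), near(e,f), near(f,f)}
2. bind(d,f)  →  {above(d), above(e), above(f), clear(d), linked(d), linked(f), near(e,f), near(f,d), near(f,f)}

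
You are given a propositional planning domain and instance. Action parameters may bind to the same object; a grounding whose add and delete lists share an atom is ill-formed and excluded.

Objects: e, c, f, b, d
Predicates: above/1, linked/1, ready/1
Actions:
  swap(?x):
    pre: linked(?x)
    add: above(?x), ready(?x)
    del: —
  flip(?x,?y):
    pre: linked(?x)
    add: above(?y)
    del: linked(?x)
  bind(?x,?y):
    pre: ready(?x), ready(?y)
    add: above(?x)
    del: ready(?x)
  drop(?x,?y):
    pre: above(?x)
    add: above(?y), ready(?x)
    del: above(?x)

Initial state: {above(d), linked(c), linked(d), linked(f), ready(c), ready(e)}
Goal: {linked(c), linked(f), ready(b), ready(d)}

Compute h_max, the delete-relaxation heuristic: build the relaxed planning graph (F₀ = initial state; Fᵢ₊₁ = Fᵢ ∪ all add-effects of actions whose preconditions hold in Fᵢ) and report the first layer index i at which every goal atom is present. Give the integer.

F0 = init (6 atoms)
F1 = F0 ∪ {above(b), above(c), above(e), above(f), ready(d), ready(f)}  (12 atoms)
F2 = F1 ∪ {ready(b)}  (13 atoms)
goal ⊆ F2  ⇒  h_max = 2

2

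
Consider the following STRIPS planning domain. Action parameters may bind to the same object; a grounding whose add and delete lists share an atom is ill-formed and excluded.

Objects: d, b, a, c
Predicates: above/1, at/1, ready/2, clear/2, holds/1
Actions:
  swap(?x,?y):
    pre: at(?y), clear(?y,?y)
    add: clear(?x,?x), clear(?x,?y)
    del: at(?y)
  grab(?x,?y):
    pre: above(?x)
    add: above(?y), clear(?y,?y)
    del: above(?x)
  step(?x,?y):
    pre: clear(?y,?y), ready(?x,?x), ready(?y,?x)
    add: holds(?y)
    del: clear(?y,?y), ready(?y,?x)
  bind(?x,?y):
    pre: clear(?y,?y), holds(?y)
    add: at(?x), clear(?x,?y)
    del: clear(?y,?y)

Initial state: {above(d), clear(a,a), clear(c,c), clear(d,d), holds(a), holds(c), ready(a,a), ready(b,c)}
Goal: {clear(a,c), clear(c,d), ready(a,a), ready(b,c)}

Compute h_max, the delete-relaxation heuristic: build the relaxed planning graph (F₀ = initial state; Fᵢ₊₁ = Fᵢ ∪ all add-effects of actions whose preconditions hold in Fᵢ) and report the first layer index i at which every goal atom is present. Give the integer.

2

F0 = init (8 atoms)
F1 = F0 ∪ {above(a), above(b), above(c), at(a), at(b), at(c), at(d), clear(a,c), clear(b,a), clear(b,b), clear(b,c), clear(c,a), clear(d,a), clear(d,c)}  (22 atoms)
F2 = F1 ∪ {clear(a,b), clear(a,d), clear(b,d), clear(c,b), clear(c,d), clear(d,b)}  (28 atoms)
goal ⊆ F2  ⇒  h_max = 2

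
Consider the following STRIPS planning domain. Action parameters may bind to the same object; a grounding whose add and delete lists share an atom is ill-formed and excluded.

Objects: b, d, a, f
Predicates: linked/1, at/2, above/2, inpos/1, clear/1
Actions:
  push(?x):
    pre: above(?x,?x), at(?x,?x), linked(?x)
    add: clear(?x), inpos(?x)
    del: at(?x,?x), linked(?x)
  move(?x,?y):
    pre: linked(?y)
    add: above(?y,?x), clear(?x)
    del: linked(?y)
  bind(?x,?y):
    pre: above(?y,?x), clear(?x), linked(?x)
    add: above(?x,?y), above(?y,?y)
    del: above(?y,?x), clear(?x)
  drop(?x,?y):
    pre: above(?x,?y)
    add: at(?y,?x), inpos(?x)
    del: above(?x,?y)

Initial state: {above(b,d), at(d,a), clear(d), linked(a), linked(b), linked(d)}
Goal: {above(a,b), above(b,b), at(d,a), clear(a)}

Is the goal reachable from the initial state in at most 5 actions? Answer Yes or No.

1. move(b,b)  →  {above(b,b), above(b,d), at(d,a), clear(b), clear(d), linked(a), linked(d)}
2. move(b,a)  →  {above(a,b), above(b,b), above(b,d), at(d,a), clear(b), clear(d), linked(d)}
3. move(a,d)  →  {above(a,b), above(b,b), above(b,d), above(d,a), at(d,a), clear(a), clear(b), clear(d)}
optimal plan length = 3; 3 ≤ 5

Yes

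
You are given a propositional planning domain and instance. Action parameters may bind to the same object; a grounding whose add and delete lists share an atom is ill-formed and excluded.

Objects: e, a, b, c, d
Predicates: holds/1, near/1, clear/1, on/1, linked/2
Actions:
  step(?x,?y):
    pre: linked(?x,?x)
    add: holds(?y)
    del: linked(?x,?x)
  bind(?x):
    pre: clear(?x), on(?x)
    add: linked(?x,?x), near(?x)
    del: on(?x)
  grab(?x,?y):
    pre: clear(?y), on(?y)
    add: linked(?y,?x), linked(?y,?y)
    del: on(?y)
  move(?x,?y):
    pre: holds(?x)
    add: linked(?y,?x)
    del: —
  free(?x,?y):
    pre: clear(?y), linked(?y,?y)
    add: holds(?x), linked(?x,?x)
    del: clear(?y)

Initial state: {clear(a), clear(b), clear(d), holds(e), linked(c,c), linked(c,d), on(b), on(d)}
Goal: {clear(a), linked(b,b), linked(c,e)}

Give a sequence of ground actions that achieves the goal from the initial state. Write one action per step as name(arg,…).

1. bind(b)  →  {clear(a), clear(b), clear(d), holds(e), linked(b,b), linked(c,c), linked(c,d), near(b), on(d)}
2. move(e,c)  →  {clear(a), clear(b), clear(d), holds(e), linked(b,b), linked(c,c), linked(c,d), linked(c,e), near(b), on(d)}

bind(b); move(e,c)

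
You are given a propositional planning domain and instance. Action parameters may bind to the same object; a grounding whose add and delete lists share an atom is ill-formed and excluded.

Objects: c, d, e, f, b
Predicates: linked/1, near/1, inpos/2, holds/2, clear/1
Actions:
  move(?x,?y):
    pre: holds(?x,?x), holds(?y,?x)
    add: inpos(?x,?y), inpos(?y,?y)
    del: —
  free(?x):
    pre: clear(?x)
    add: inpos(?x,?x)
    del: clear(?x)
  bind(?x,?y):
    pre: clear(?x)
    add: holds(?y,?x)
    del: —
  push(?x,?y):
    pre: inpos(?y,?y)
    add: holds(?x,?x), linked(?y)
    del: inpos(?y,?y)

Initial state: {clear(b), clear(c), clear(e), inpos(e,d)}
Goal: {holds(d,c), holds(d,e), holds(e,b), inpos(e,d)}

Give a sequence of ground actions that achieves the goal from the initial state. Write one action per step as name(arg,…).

bind(c,d); bind(e,d); bind(b,e)

1. bind(c,d)  →  {clear(b), clear(c), clear(e), holds(d,c), inpos(e,d)}
2. bind(e,d)  →  {clear(b), clear(c), clear(e), holds(d,c), holds(d,e), inpos(e,d)}
3. bind(b,e)  →  {clear(b), clear(c), clear(e), holds(d,c), holds(d,e), holds(e,b), inpos(e,d)}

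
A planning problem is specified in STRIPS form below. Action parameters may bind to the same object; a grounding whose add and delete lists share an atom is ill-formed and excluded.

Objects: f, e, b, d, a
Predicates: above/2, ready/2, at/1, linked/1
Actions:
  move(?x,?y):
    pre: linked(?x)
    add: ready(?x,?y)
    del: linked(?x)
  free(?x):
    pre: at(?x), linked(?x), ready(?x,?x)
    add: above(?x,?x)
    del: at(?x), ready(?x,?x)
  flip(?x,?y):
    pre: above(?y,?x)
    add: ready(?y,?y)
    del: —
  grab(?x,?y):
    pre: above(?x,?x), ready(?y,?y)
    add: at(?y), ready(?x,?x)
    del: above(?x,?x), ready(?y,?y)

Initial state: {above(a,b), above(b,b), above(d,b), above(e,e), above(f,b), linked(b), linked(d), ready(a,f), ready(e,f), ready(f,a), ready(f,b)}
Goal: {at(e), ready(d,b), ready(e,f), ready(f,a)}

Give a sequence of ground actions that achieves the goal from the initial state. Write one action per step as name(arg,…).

1. move(d,b)  →  {above(a,b), above(b,b), above(d,b), above(e,e), above(f,b), linked(b), ready(a,f), ready(d,b), ready(e,f), ready(f,a), ready(f,b)}
2. flip(e,e)  →  {above(a,b), above(b,b), above(d,b), above(e,e), above(f,b), linked(b), ready(a,f), ready(d,b), ready(e,e), ready(e,f), ready(f,a), ready(f,b)}
3. grab(b,e)  →  {above(a,b), above(d,b), above(e,e), above(f,b), at(e), linked(b), ready(a,f), ready(b,b), ready(d,b), ready(e,f), ready(f,a), ready(f,b)}

move(d,b); flip(e,e); grab(b,e)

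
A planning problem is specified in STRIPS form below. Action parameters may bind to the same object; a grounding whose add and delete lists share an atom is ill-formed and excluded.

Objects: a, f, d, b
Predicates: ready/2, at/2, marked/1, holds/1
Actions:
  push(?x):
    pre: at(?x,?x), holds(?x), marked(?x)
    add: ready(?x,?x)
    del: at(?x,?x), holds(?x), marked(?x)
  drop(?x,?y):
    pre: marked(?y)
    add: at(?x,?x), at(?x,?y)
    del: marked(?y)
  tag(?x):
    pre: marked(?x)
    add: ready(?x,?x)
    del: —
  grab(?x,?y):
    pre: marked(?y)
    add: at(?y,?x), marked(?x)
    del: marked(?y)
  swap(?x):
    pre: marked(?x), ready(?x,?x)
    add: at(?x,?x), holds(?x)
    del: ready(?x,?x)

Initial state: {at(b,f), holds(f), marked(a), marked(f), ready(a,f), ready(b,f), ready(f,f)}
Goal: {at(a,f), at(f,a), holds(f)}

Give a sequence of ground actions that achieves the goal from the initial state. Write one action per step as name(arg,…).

1. drop(a,f)  →  {at(a,a), at(a,f), at(b,f), holds(f), marked(a), ready(a,f), ready(b,f), ready(f,f)}
2. drop(f,a)  →  {at(a,a), at(a,f), at(b,f), at(f,a), at(f,f), holds(f), ready(a,f), ready(b,f), ready(f,f)}

drop(a,f); drop(f,a)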